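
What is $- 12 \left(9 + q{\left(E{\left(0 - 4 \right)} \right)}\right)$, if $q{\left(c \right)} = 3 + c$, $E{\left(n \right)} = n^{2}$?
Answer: $-336$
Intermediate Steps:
$- 12 \left(9 + q{\left(E{\left(0 - 4 \right)} \right)}\right) = - 12 \left(9 + \left(3 + \left(0 - 4\right)^{2}\right)\right) = - 12 \left(9 + \left(3 + \left(-4\right)^{2}\right)\right) = - 12 \left(9 + \left(3 + 16\right)\right) = - 12 \left(9 + 19\right) = \left(-12\right) 28 = -336$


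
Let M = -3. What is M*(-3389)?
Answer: 10167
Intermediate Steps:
M*(-3389) = -3*(-3389) = 10167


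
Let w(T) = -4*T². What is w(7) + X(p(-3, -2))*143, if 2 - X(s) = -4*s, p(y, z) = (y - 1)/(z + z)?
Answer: 662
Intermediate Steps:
p(y, z) = (-1 + y)/(2*z) (p(y, z) = (-1 + y)/((2*z)) = (-1 + y)*(1/(2*z)) = (-1 + y)/(2*z))
X(s) = 2 + 4*s (X(s) = 2 - (-4)*s = 2 + 4*s)
w(7) + X(p(-3, -2))*143 = -4*7² + (2 + 4*((½)*(-1 - 3)/(-2)))*143 = -4*49 + (2 + 4*((½)*(-½)*(-4)))*143 = -196 + (2 + 4*1)*143 = -196 + (2 + 4)*143 = -196 + 6*143 = -196 + 858 = 662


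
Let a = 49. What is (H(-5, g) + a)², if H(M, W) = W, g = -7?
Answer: 1764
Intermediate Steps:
(H(-5, g) + a)² = (-7 + 49)² = 42² = 1764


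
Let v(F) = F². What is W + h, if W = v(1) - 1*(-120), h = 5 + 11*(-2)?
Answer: 104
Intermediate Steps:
h = -17 (h = 5 - 22 = -17)
W = 121 (W = 1² - 1*(-120) = 1 + 120 = 121)
W + h = 121 - 17 = 104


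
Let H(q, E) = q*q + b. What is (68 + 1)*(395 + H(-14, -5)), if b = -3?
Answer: 40572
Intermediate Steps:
H(q, E) = -3 + q² (H(q, E) = q*q - 3 = q² - 3 = -3 + q²)
(68 + 1)*(395 + H(-14, -5)) = (68 + 1)*(395 + (-3 + (-14)²)) = 69*(395 + (-3 + 196)) = 69*(395 + 193) = 69*588 = 40572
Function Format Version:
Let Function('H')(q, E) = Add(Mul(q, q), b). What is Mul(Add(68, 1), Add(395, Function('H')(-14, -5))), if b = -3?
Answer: 40572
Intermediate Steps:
Function('H')(q, E) = Add(-3, Pow(q, 2)) (Function('H')(q, E) = Add(Mul(q, q), -3) = Add(Pow(q, 2), -3) = Add(-3, Pow(q, 2)))
Mul(Add(68, 1), Add(395, Function('H')(-14, -5))) = Mul(Add(68, 1), Add(395, Add(-3, Pow(-14, 2)))) = Mul(69, Add(395, Add(-3, 196))) = Mul(69, Add(395, 193)) = Mul(69, 588) = 40572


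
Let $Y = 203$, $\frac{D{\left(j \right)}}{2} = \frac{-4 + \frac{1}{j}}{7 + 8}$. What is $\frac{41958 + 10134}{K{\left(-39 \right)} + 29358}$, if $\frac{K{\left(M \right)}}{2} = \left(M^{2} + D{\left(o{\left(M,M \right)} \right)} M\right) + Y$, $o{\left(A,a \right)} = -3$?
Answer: $\frac{390690}{246383} \approx 1.5857$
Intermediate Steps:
$D{\left(j \right)} = - \frac{8}{15} + \frac{2}{15 j}$ ($D{\left(j \right)} = 2 \frac{-4 + \frac{1}{j}}{7 + 8} = 2 \frac{-4 + \frac{1}{j}}{15} = 2 \left(-4 + \frac{1}{j}\right) \frac{1}{15} = 2 \left(- \frac{4}{15} + \frac{1}{15 j}\right) = - \frac{8}{15} + \frac{2}{15 j}$)
$K{\left(M \right)} = 406 + 2 M^{2} - \frac{52 M}{45}$ ($K{\left(M \right)} = 2 \left(\left(M^{2} + \frac{2 \left(1 - -12\right)}{15 \left(-3\right)} M\right) + 203\right) = 2 \left(\left(M^{2} + \frac{2}{15} \left(- \frac{1}{3}\right) \left(1 + 12\right) M\right) + 203\right) = 2 \left(\left(M^{2} + \frac{2}{15} \left(- \frac{1}{3}\right) 13 M\right) + 203\right) = 2 \left(\left(M^{2} - \frac{26 M}{45}\right) + 203\right) = 2 \left(203 + M^{2} - \frac{26 M}{45}\right) = 406 + 2 M^{2} - \frac{52 M}{45}$)
$\frac{41958 + 10134}{K{\left(-39 \right)} + 29358} = \frac{41958 + 10134}{\left(406 + 2 \left(-39\right)^{2} - - \frac{676}{15}\right) + 29358} = \frac{52092}{\left(406 + 2 \cdot 1521 + \frac{676}{15}\right) + 29358} = \frac{52092}{\left(406 + 3042 + \frac{676}{15}\right) + 29358} = \frac{52092}{\frac{52396}{15} + 29358} = \frac{52092}{\frac{492766}{15}} = 52092 \cdot \frac{15}{492766} = \frac{390690}{246383}$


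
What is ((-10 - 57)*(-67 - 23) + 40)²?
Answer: 36844900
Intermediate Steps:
((-10 - 57)*(-67 - 23) + 40)² = (-67*(-90) + 40)² = (6030 + 40)² = 6070² = 36844900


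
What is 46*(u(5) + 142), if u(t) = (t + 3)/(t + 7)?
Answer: 19688/3 ≈ 6562.7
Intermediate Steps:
u(t) = (3 + t)/(7 + t)
46*(u(5) + 142) = 46*((3 + 5)/(7 + 5) + 142) = 46*(8/12 + 142) = 46*((1/12)*8 + 142) = 46*(2/3 + 142) = 46*(428/3) = 19688/3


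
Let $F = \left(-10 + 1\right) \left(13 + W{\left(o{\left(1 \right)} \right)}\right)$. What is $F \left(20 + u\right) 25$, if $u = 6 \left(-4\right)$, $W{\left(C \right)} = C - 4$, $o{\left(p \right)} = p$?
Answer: $9000$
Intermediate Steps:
$W{\left(C \right)} = -4 + C$
$F = -90$ ($F = \left(-10 + 1\right) \left(13 + \left(-4 + 1\right)\right) = - 9 \left(13 - 3\right) = \left(-9\right) 10 = -90$)
$u = -24$
$F \left(20 + u\right) 25 = - 90 \left(20 - 24\right) 25 = - 90 \left(\left(-4\right) 25\right) = \left(-90\right) \left(-100\right) = 9000$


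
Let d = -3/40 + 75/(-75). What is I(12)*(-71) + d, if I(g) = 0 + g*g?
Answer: -409003/40 ≈ -10225.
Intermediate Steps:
I(g) = g**2 (I(g) = 0 + g**2 = g**2)
d = -43/40 (d = -3*1/40 + 75*(-1/75) = -3/40 - 1 = -43/40 ≈ -1.0750)
I(12)*(-71) + d = 12**2*(-71) - 43/40 = 144*(-71) - 43/40 = -10224 - 43/40 = -409003/40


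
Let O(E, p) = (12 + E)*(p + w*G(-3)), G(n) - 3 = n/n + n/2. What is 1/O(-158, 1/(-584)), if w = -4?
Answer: 4/5841 ≈ 0.00068481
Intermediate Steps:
G(n) = 4 + n/2 (G(n) = 3 + (n/n + n/2) = 3 + (1 + n*(1/2)) = 3 + (1 + n/2) = 4 + n/2)
O(E, p) = (-10 + p)*(12 + E) (O(E, p) = (12 + E)*(p - 4*(4 + (1/2)*(-3))) = (12 + E)*(p - 4*(4 - 3/2)) = (12 + E)*(p - 4*5/2) = (12 + E)*(p - 10) = (12 + E)*(-10 + p) = (-10 + p)*(12 + E))
1/O(-158, 1/(-584)) = 1/(-120 - 10*(-158) + 12/(-584) - 158/(-584)) = 1/(-120 + 1580 + 12*(-1/584) - 158*(-1/584)) = 1/(-120 + 1580 - 3/146 + 79/292) = 1/(5841/4) = 4/5841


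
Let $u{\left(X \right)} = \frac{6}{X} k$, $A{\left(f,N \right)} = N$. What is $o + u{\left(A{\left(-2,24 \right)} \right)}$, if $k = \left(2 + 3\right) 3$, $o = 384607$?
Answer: $\frac{1538443}{4} \approx 3.8461 \cdot 10^{5}$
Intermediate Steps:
$k = 15$ ($k = 5 \cdot 3 = 15$)
$u{\left(X \right)} = \frac{90}{X}$ ($u{\left(X \right)} = \frac{6}{X} 15 = \frac{90}{X}$)
$o + u{\left(A{\left(-2,24 \right)} \right)} = 384607 + \frac{90}{24} = 384607 + 90 \cdot \frac{1}{24} = 384607 + \frac{15}{4} = \frac{1538443}{4}$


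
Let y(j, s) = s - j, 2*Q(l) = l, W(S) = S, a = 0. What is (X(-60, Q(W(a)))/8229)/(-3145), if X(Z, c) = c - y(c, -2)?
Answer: -2/25880205 ≈ -7.7279e-8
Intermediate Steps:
Q(l) = l/2
X(Z, c) = 2 + 2*c (X(Z, c) = c - (-2 - c) = c + (2 + c) = 2 + 2*c)
(X(-60, Q(W(a)))/8229)/(-3145) = ((2 + 2*((½)*0))/8229)/(-3145) = ((2 + 2*0)*(1/8229))*(-1/3145) = ((2 + 0)*(1/8229))*(-1/3145) = (2*(1/8229))*(-1/3145) = (2/8229)*(-1/3145) = -2/25880205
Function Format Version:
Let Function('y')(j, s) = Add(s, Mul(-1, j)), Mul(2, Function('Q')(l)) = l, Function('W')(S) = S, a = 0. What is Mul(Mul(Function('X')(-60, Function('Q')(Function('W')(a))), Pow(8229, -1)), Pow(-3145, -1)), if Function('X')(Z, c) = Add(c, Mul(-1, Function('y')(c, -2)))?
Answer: Rational(-2, 25880205) ≈ -7.7279e-8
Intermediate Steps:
Function('Q')(l) = Mul(Rational(1, 2), l)
Function('X')(Z, c) = Add(2, Mul(2, c)) (Function('X')(Z, c) = Add(c, Mul(-1, Add(-2, Mul(-1, c)))) = Add(c, Add(2, c)) = Add(2, Mul(2, c)))
Mul(Mul(Function('X')(-60, Function('Q')(Function('W')(a))), Pow(8229, -1)), Pow(-3145, -1)) = Mul(Mul(Add(2, Mul(2, Mul(Rational(1, 2), 0))), Pow(8229, -1)), Pow(-3145, -1)) = Mul(Mul(Add(2, Mul(2, 0)), Rational(1, 8229)), Rational(-1, 3145)) = Mul(Mul(Add(2, 0), Rational(1, 8229)), Rational(-1, 3145)) = Mul(Mul(2, Rational(1, 8229)), Rational(-1, 3145)) = Mul(Rational(2, 8229), Rational(-1, 3145)) = Rational(-2, 25880205)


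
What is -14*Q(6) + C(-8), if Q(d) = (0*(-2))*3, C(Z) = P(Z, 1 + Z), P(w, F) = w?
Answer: -8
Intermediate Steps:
C(Z) = Z
Q(d) = 0 (Q(d) = 0*3 = 0)
-14*Q(6) + C(-8) = -14*0 - 8 = 0 - 8 = -8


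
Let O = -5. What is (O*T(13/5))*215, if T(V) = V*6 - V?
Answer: -13975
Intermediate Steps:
T(V) = 5*V (T(V) = 6*V - V = 5*V)
(O*T(13/5))*215 = -25*13/5*215 = -5*13*215 = -65*215 = -13975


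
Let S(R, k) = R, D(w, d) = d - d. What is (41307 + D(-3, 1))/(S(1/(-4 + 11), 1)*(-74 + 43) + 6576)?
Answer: 289149/46001 ≈ 6.2857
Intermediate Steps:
D(w, d) = 0
(41307 + D(-3, 1))/(S(1/(-4 + 11), 1)*(-74 + 43) + 6576) = (41307 + 0)/((-74 + 43)/(-4 + 11) + 6576) = 41307/(-31/7 + 6576) = 41307/(46001/7) = 41307*(7/46001) = 289149/46001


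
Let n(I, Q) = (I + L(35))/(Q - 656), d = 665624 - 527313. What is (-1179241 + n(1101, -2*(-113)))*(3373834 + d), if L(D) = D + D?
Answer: -356184045391629/86 ≈ -4.1417e+12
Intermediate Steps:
L(D) = 2*D
d = 138311
n(I, Q) = (70 + I)/(-656 + Q) (n(I, Q) = (I + 2*35)/(Q - 656) = (I + 70)/(-656 + Q) = (70 + I)/(-656 + Q))
(-1179241 + n(1101, -2*(-113)))*(3373834 + d) = (-1179241 + (70 + 1101)/(-656 - 2*(-113)))*(3373834 + 138311) = (-1179241 + 1171/(-656 + 226))*3512145 = (-1179241 + 1171/(-430))*3512145 = (-1179241 - 1/430*1171)*3512145 = (-1179241 - 1171/430)*3512145 = -507074801/430*3512145 = -356184045391629/86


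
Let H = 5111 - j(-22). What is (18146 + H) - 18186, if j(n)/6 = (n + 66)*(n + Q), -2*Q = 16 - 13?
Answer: 11275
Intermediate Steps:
Q = -3/2 (Q = -(16 - 13)/2 = -½*3 = -3/2 ≈ -1.5000)
j(n) = 6*(66 + n)*(-3/2 + n) (j(n) = 6*((n + 66)*(n - 3/2)) = 6*((66 + n)*(-3/2 + n)) = 6*(66 + n)*(-3/2 + n))
H = 11315 (H = 5111 - (-594 + 6*(-22)² + 387*(-22)) = 5111 - (-594 + 6*484 - 8514) = 5111 - (-594 + 2904 - 8514) = 5111 - 1*(-6204) = 5111 + 6204 = 11315)
(18146 + H) - 18186 = (18146 + 11315) - 18186 = 29461 - 18186 = 11275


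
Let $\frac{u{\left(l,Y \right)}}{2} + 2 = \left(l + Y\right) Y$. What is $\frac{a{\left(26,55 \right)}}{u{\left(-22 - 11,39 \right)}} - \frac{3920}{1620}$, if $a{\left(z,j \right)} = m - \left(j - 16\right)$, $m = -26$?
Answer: $- \frac{96209}{37584} \approx -2.5598$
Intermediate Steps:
$a{\left(z,j \right)} = -10 - j$ ($a{\left(z,j \right)} = -26 - \left(j - 16\right) = -26 - \left(-16 + j\right) = -10 - j$)
$u{\left(l,Y \right)} = -4 + 2 Y \left(Y + l\right)$ ($u{\left(l,Y \right)} = -4 + 2 \left(l + Y\right) Y = -4 + 2 \left(Y + l\right) Y = -4 + 2 Y \left(Y + l\right)$)
$\frac{a{\left(26,55 \right)}}{u{\left(-22 - 11,39 \right)}} - \frac{3920}{1620} = \frac{-10 - 55}{-4 + 2 \cdot 39^{2} + 2 \cdot 39 \left(-22 - 11\right)} - \frac{3920}{1620} = \frac{-10 - 55}{-4 + 2 \cdot 1521 + 2 \cdot 39 \left(-33\right)} - \frac{196}{81} = - \frac{65}{-4 + 3042 - 2574} - \frac{196}{81} = - \frac{65}{464} - \frac{196}{81} = - \frac{96209}{37584}$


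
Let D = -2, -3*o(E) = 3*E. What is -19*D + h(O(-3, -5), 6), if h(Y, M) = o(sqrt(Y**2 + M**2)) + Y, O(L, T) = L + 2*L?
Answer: 29 - 3*sqrt(13) ≈ 18.183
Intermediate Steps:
o(E) = -E
O(L, T) = 3*L
h(Y, M) = Y - sqrt(M**2 + Y**2) (h(Y, M) = -sqrt(Y**2 + M**2) + Y = -sqrt(M**2 + Y**2) + Y = Y - sqrt(M**2 + Y**2))
-19*D + h(O(-3, -5), 6) = -19*(-2) + (3*(-3) - sqrt(6**2 + (3*(-3))**2)) = 38 + (-9 - sqrt(36 + (-9)**2)) = 38 + (-9 - sqrt(36 + 81)) = 38 + (-9 - sqrt(117)) = 38 + (-9 - 3*sqrt(13)) = 29 - 3*sqrt(13)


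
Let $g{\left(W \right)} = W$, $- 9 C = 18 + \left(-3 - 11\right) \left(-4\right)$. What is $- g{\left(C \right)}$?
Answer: $\frac{74}{9} \approx 8.2222$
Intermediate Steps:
$C = - \frac{74}{9}$ ($C = - \frac{18 + \left(-3 - 11\right) \left(-4\right)}{9} = - \frac{18 - -56}{9} = - \frac{18 + 56}{9} = \left(- \frac{1}{9}\right) 74 = - \frac{74}{9} \approx -8.2222$)
$- g{\left(C \right)} = \left(-1\right) \left(- \frac{74}{9}\right) = \frac{74}{9}$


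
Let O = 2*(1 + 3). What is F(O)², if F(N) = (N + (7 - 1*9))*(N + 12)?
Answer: 14400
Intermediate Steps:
O = 8 (O = 2*4 = 8)
F(N) = (-2 + N)*(12 + N) (F(N) = (N + (7 - 9))*(12 + N) = (N - 2)*(12 + N) = (-2 + N)*(12 + N))
F(O)² = (-24 + 8² + 10*8)² = (-24 + 64 + 80)² = 120² = 14400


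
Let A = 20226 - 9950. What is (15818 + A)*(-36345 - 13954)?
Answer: -1312502106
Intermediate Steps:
A = 10276
(15818 + A)*(-36345 - 13954) = (15818 + 10276)*(-36345 - 13954) = 26094*(-50299) = -1312502106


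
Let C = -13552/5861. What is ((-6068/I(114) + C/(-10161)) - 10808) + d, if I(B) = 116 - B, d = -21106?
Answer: -2081279933156/59553621 ≈ -34948.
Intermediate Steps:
C = -13552/5861 (C = -13552*1/5861 = -13552/5861 ≈ -2.3122)
((-6068/I(114) + C/(-10161)) - 10808) + d = ((-6068/(116 - 1*114) - 13552/5861/(-10161)) - 10808) - 21106 = ((-6068/(116 - 114) - 13552/5861*(-1/10161)) - 10808) - 21106 = ((-6068/2 + 13552/59553621) - 10808) - 21106 = ((-6068*½ + 13552/59553621) - 10808) - 21106 = ((-3034 + 13552/59553621) - 10808) - 21106 = (-180685672562/59553621 - 10808) - 21106 = -824341208330/59553621 - 21106 = -2081279933156/59553621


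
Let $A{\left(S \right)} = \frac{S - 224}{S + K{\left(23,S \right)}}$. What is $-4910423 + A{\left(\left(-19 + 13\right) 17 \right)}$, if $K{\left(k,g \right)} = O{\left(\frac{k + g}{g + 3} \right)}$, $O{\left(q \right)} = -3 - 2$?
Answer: $- \frac{525414935}{107} \approx -4.9104 \cdot 10^{6}$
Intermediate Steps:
$O{\left(q \right)} = -5$ ($O{\left(q \right)} = -3 - 2 = -5$)
$K{\left(k,g \right)} = -5$
$A{\left(S \right)} = \frac{-224 + S}{-5 + S}$ ($A{\left(S \right)} = \frac{S - 224}{S - 5} = \frac{-224 + S}{-5 + S}$)
$-4910423 + A{\left(\left(-19 + 13\right) 17 \right)} = -4910423 + \frac{-224 + \left(-19 + 13\right) 17}{-5 + \left(-19 + 13\right) 17} = -4910423 + \frac{-224 - 102}{-5 - 102} = -4910423 + \frac{1}{-107} \left(-326\right) = -4910423 - - \frac{326}{107} = -4910423 + \frac{326}{107} = - \frac{525414935}{107}$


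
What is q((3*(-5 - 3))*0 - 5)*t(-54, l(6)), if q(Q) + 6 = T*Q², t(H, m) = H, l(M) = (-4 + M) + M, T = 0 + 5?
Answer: -6426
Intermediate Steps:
T = 5
l(M) = -4 + 2*M
q(Q) = -6 + 5*Q²
q((3*(-5 - 3))*0 - 5)*t(-54, l(6)) = (-6 + 5*((3*(-5 - 3))*0 - 5)²)*(-54) = (-6 + 5*((3*(-8))*0 - 5)²)*(-54) = (-6 + 5*(-24*0 - 5)²)*(-54) = (-6 + 5*(0 - 5)²)*(-54) = (-6 + 5*(-5)²)*(-54) = (-6 + 5*25)*(-54) = (-6 + 125)*(-54) = 119*(-54) = -6426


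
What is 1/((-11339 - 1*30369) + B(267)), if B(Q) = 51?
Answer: -1/41657 ≈ -2.4006e-5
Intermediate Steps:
1/((-11339 - 1*30369) + B(267)) = 1/((-11339 - 1*30369) + 51) = 1/((-11339 - 30369) + 51) = 1/(-41708 + 51) = 1/(-41657) = -1/41657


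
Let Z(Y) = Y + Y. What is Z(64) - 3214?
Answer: -3086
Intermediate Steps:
Z(Y) = 2*Y
Z(64) - 3214 = 2*64 - 3214 = 128 - 3214 = -3086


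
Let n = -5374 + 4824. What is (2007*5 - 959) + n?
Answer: 8526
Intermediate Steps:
n = -550
(2007*5 - 959) + n = (2007*5 - 959) - 550 = (10035 - 959) - 550 = 9076 - 550 = 8526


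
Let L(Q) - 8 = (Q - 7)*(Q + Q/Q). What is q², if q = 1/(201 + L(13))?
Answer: 1/85849 ≈ 1.1648e-5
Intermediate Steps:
L(Q) = 8 + (1 + Q)*(-7 + Q) (L(Q) = 8 + (Q - 7)*(Q + Q/Q) = 8 + (-7 + Q)*(Q + 1) = 8 + (-7 + Q)*(1 + Q) = 8 + (1 + Q)*(-7 + Q))
q = 1/293 (q = 1/(201 + (1 + 13² - 6*13)) = 1/(201 + (1 + 169 - 78)) = 1/(201 + 92) = 1/293 ≈ 0.0034130)
q² = (1/293)² = 1/85849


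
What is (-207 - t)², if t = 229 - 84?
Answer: 123904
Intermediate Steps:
t = 145
(-207 - t)² = (-207 - 1*145)² = (-207 - 145)² = (-352)² = 123904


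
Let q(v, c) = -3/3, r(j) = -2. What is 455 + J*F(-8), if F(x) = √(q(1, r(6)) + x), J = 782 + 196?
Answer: 455 + 2934*I ≈ 455.0 + 2934.0*I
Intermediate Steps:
q(v, c) = -1 (q(v, c) = -3*⅓ = -1)
J = 978
F(x) = √(-1 + x)
455 + J*F(-8) = 455 + 978*√(-1 - 8) = 455 + 978*√(-9) = 455 + 978*(3*I) = 455 + 2934*I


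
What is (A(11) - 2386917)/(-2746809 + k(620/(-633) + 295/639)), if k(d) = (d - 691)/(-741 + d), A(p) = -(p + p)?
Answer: 119320817791828/137310331316741 ≈ 0.86899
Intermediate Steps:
A(p) = -2*p
k(d) = (-691 + d)/(-741 + d)
(A(11) - 2386917)/(-2746809 + k(620/(-633) + 295/639)) = (-2*11 - 2386917)/(-2746809 + (-691 + (620/(-633) + 295/639))/(-741 + (620/(-633) + 295/639))) = (-22 - 2386917)/(-2746809 + (-691 + (620*(-1/633) + 295*(1/639)))/(-741 + (620*(-1/633) + 295*(1/639)))) = -2386939/(-2746809 + (-691 + (-620/633 + 295/639))/(-741 + (-620/633 + 295/639))) = -2386939/(-2746809 + (-691 - 69815/134829)/(-741 - 69815/134829)) = -2386939/(-2746809 - 93236654/134829/(-99978104/134829)) = -2386939/(-2746809 - 134829/99978104*(-93236654/134829)) = -2386939/(-2746809 + 46618327/49989052) = -2386939/(-137310331316741/49989052) = -2386939*(-49989052/137310331316741) = 119320817791828/137310331316741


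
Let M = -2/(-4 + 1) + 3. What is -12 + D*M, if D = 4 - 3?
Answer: -25/3 ≈ -8.3333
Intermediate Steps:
D = 1
M = 11/3 (M = -2/(-3) + 3 = -⅓*(-2) + 3 = ⅔ + 3 = 11/3 ≈ 3.6667)
-12 + D*M = -12 + 1*(11/3) = -12 + 11/3 = -25/3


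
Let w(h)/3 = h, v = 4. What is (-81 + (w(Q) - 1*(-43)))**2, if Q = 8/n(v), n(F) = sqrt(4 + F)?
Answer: 1516 - 456*sqrt(2) ≈ 871.12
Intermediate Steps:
Q = 2*sqrt(2) (Q = 8/(sqrt(4 + 4)) = 8/(sqrt(8)) = 8/((2*sqrt(2))) = 8*(sqrt(2)/4) = 2*sqrt(2) ≈ 2.8284)
w(h) = 3*h
(-81 + (w(Q) - 1*(-43)))**2 = (-81 + (3*(2*sqrt(2)) - 1*(-43)))**2 = (-81 + (6*sqrt(2) + 43))**2 = (-81 + (43 + 6*sqrt(2)))**2 = (-38 + 6*sqrt(2))**2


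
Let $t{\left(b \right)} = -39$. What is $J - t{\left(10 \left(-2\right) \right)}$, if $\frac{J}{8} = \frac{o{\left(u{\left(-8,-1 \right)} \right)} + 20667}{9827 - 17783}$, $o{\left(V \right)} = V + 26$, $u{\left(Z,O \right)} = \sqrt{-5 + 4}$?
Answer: $\frac{36185}{1989} - \frac{2 i}{1989} \approx 18.193 - 0.0010055 i$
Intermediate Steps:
$u{\left(Z,O \right)} = i$ ($u{\left(Z,O \right)} = \sqrt{-1} = i$)
$o{\left(V \right)} = 26 + V$
$J = - \frac{41386}{1989} - \frac{2 i}{1989}$ ($J = 8 \frac{\left(26 + i\right) + 20667}{9827 - 17783} = 8 \frac{20693 + i}{-7956} = 8 \left(20693 + i\right) \left(- \frac{1}{7956}\right) = 8 \left(- \frac{20693}{7956} - \frac{i}{7956}\right) = - \frac{41386}{1989} - \frac{2 i}{1989} \approx -20.807 - 0.0010055 i$)
$J - t{\left(10 \left(-2\right) \right)} = \left(- \frac{41386}{1989} - \frac{2 i}{1989}\right) - -39 = \left(- \frac{41386}{1989} - \frac{2 i}{1989}\right) + 39 = \frac{36185}{1989} - \frac{2 i}{1989}$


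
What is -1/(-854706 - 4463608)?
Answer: 1/5318314 ≈ 1.8803e-7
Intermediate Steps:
-1/(-854706 - 4463608) = -1/(-5318314) = -1*(-1/5318314) = 1/5318314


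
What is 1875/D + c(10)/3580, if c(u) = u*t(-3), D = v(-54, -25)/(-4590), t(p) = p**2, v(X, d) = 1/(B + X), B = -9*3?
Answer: 249564037509/358 ≈ 6.9711e+8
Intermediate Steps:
B = -27
v(X, d) = 1/(-27 + X)
D = 1/371790 (D = 1/(-27 - 54*(-4590)) = -1/4590/(-81) = -1/81*(-1/4590) = 1/371790 ≈ 2.6897e-6)
c(u) = 9*u (c(u) = u*(-3)**2 = u*9 = 9*u)
1875/D + c(10)/3580 = 1875/(1/371790) + (9*10)/3580 = 1875*371790 + 90*(1/3580) = 697106250 + 9/358 = 249564037509/358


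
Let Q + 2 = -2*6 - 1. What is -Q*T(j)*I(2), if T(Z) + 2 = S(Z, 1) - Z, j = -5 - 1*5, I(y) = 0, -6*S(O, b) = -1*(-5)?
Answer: 0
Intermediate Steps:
S(O, b) = -⅚ (S(O, b) = -(-1)*(-5)/6 = -⅙*5 = -⅚)
j = -10 (j = -5 - 5 = -10)
T(Z) = -17/6 - Z (T(Z) = -2 + (-⅚ - Z) = -17/6 - Z)
Q = -15 (Q = -2 + (-2*6 - 1) = -2 + (-12 - 1) = -2 - 13 = -15)
-Q*T(j)*I(2) = -(-15*(-17/6 - 1*(-10)))*0 = -(-15*(-17/6 + 10))*0 = -(-15*43/6)*0 = -(-215)*0/2 = -1*0 = 0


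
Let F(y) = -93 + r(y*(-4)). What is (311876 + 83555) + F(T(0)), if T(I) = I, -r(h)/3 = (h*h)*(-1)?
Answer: 395338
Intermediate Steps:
r(h) = 3*h² (r(h) = -3*h*h*(-1) = -3*h²*(-1) = -(-3)*h² = 3*h²)
F(y) = -93 + 48*y² (F(y) = -93 + 3*(y*(-4))² = -93 + 3*(-4*y)² = -93 + 3*(16*y²) = -93 + 48*y²)
(311876 + 83555) + F(T(0)) = (311876 + 83555) + (-93 + 48*0²) = 395431 + (-93 + 48*0) = 395431 + (-93 + 0) = 395431 - 93 = 395338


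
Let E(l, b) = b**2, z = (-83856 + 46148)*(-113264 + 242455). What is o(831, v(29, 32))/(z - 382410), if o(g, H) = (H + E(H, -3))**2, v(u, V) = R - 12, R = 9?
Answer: -18/2435958319 ≈ -7.3893e-9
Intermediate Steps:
v(u, V) = -3 (v(u, V) = 9 - 12 = -3)
z = -4871534228 (z = -37708*129191 = -4871534228)
o(g, H) = (9 + H)**2 (o(g, H) = (H + (-3)**2)**2 = (H + 9)**2 = (9 + H)**2)
o(831, v(29, 32))/(z - 382410) = (9 - 3)**2/(-4871534228 - 382410) = 6**2/(-4871916638) = 36*(-1/4871916638) = -18/2435958319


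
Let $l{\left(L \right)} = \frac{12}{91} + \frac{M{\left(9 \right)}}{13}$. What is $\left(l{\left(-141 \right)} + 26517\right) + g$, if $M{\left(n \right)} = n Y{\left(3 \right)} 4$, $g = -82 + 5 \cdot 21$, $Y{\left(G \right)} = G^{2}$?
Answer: $\frac{2417420}{91} \approx 26565.0$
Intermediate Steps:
$g = 23$ ($g = -82 + 105 = 23$)
$M{\left(n \right)} = 36 n$ ($M{\left(n \right)} = n 3^{2} \cdot 4 = n 9 \cdot 4 = 9 n 4 = 36 n$)
$l{\left(L \right)} = \frac{2280}{91}$ ($l{\left(L \right)} = \frac{12}{91} + \frac{36 \cdot 9}{13} = 12 \cdot \frac{1}{91} + 324 \cdot \frac{1}{13} = \frac{12}{91} + \frac{324}{13} = \frac{2280}{91}$)
$\left(l{\left(-141 \right)} + 26517\right) + g = \left(\frac{2280}{91} + 26517\right) + 23 = \frac{2415327}{91} + 23 = \frac{2417420}{91}$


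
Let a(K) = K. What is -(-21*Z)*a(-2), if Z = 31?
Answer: -1302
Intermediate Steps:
-(-21*Z)*a(-2) = -(-21*31)*(-2) = -(-651)*(-2) = -1*1302 = -1302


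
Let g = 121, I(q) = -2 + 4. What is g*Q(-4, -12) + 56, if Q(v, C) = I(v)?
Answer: 298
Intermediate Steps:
I(q) = 2
Q(v, C) = 2
g*Q(-4, -12) + 56 = 121*2 + 56 = 242 + 56 = 298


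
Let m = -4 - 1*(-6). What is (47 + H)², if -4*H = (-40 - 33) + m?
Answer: 67081/16 ≈ 4192.6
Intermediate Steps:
m = 2 (m = -4 + 6 = 2)
H = 71/4 (H = -((-40 - 33) + 2)/4 = -(-73 + 2)/4 = -¼*(-71) = 71/4 ≈ 17.750)
(47 + H)² = (47 + 71/4)² = (259/4)² = 67081/16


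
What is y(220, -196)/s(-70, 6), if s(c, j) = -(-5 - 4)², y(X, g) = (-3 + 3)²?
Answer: 0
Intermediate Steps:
y(X, g) = 0 (y(X, g) = 0² = 0)
s(c, j) = -81 (s(c, j) = -1*(-9)² = -1*81 = -81)
y(220, -196)/s(-70, 6) = 0/(-81) = 0*(-1/81) = 0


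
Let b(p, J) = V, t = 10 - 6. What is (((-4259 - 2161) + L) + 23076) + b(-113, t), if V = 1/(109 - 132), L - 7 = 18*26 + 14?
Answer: 394334/23 ≈ 17145.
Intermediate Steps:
L = 489 (L = 7 + (18*26 + 14) = 7 + (468 + 14) = 7 + 482 = 489)
t = 4
V = -1/23 (V = 1/(-23) = -1/23 ≈ -0.043478)
b(p, J) = -1/23
(((-4259 - 2161) + L) + 23076) + b(-113, t) = (((-4259 - 2161) + 489) + 23076) - 1/23 = ((-6420 + 489) + 23076) - 1/23 = (-5931 + 23076) - 1/23 = 17145 - 1/23 = 394334/23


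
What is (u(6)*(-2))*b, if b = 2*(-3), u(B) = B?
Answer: 72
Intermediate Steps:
b = -6
(u(6)*(-2))*b = (6*(-2))*(-6) = -12*(-6) = 72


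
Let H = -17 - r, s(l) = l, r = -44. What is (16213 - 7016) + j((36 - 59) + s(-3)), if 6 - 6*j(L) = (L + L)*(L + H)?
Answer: 27620/3 ≈ 9206.7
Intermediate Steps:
H = 27 (H = -17 - 1*(-44) = -17 + 44 = 27)
j(L) = 1 - L*(27 + L)/3 (j(L) = 1 - (L + L)*(L + 27)/6 = 1 - 2*L*(27 + L)/6 = 1 - L*(27 + L)/3)
(16213 - 7016) + j((36 - 59) + s(-3)) = (16213 - 7016) + (1 - 9*((36 - 59) - 3) - ((36 - 59) - 3)²/3) = 9197 + (1 - 9*(-23 - 3) - (-23 - 3)²/3) = 9197 + (1 - 9*(-26) - ⅓*(-26)²) = 9197 + (1 + 234 - ⅓*676) = 9197 + (1 + 234 - 676/3) = 9197 + 29/3 = 27620/3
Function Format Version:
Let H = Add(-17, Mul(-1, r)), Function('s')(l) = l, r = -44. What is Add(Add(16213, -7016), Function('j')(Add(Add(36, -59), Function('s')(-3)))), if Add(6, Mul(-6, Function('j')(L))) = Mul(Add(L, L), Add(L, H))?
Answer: Rational(27620, 3) ≈ 9206.7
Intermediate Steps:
H = 27 (H = Add(-17, Mul(-1, -44)) = Add(-17, 44) = 27)
Function('j')(L) = Add(1, Mul(Rational(-1, 3), L, Add(27, L))) (Function('j')(L) = Add(1, Mul(Rational(-1, 6), Mul(Add(L, L), Add(L, 27)))) = Add(1, Mul(Rational(-1, 6), Mul(Mul(2, L), Add(27, L)))) = Add(1, Mul(Rational(-1, 6), Mul(2, L, Add(27, L)))) = Add(1, Mul(Rational(-1, 3), L, Add(27, L))))
Add(Add(16213, -7016), Function('j')(Add(Add(36, -59), Function('s')(-3)))) = Add(Add(16213, -7016), Add(1, Mul(-9, Add(Add(36, -59), -3)), Mul(Rational(-1, 3), Pow(Add(Add(36, -59), -3), 2)))) = Add(9197, Add(1, Mul(-9, Add(-23, -3)), Mul(Rational(-1, 3), Pow(Add(-23, -3), 2)))) = Add(9197, Add(1, Mul(-9, -26), Mul(Rational(-1, 3), Pow(-26, 2)))) = Add(9197, Add(1, 234, Mul(Rational(-1, 3), 676))) = Add(9197, Add(1, 234, Rational(-676, 3))) = Add(9197, Rational(29, 3)) = Rational(27620, 3)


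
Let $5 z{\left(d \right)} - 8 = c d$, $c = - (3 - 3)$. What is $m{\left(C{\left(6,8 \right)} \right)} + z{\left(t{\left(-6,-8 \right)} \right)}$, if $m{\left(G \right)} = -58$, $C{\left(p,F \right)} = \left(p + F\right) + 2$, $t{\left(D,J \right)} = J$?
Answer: $- \frac{282}{5} \approx -56.4$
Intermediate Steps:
$C{\left(p,F \right)} = 2 + F + p$ ($C{\left(p,F \right)} = \left(F + p\right) + 2 = 2 + F + p$)
$c = 0$ ($c = \left(-1\right) 0 = 0$)
$z{\left(d \right)} = \frac{8}{5}$ ($z{\left(d \right)} = \frac{8}{5} + \frac{0 d}{5} = \frac{8}{5} + \frac{1}{5} \cdot 0 = \frac{8}{5} + 0 = \frac{8}{5}$)
$m{\left(C{\left(6,8 \right)} \right)} + z{\left(t{\left(-6,-8 \right)} \right)} = -58 + \frac{8}{5} = - \frac{282}{5}$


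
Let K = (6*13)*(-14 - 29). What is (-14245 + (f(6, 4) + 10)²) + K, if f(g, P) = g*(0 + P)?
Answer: -16443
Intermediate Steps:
f(g, P) = P*g (f(g, P) = g*P = P*g)
K = -3354 (K = 78*(-43) = -3354)
(-14245 + (f(6, 4) + 10)²) + K = (-14245 + (4*6 + 10)²) - 3354 = (-14245 + (24 + 10)²) - 3354 = (-14245 + 34²) - 3354 = (-14245 + 1156) - 3354 = -13089 - 3354 = -16443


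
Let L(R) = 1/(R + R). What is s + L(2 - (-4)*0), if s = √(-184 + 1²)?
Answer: ¼ + I*√183 ≈ 0.25 + 13.528*I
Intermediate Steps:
L(R) = 1/(2*R)
s = I*√183 (s = √(-184 + 1) = √(-183) = I*√183 ≈ 13.528*I)
s + L(2 - (-4)*0) = I*√183 + 1/(2*(2 - (-4)*0)) = I*√183 + 1/(2*(2 - 1*0)) = I*√183 + 1/(2*(2 + 0)) = I*√183 + (½)/2 = I*√183 + (½)*(½) = I*√183 + ¼ = ¼ + I*√183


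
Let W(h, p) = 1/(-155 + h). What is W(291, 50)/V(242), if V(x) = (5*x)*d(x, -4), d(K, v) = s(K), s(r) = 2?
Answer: 1/329120 ≈ 3.0384e-6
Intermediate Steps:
d(K, v) = 2
V(x) = 10*x (V(x) = (5*x)*2 = 10*x)
W(291, 50)/V(242) = 1/((-155 + 291)*((10*242))) = 1/(136*2420) = (1/136)*(1/2420) = 1/329120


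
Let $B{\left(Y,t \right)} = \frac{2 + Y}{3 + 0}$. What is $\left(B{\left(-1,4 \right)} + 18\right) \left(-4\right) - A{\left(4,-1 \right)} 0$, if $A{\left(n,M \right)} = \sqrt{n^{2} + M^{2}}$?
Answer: $0$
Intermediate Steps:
$B{\left(Y,t \right)} = \frac{2}{3} + \frac{Y}{3}$ ($B{\left(Y,t \right)} = \frac{2 + Y}{3} = \left(2 + Y\right) \frac{1}{3} = \frac{2}{3} + \frac{Y}{3}$)
$A{\left(n,M \right)} = \sqrt{M^{2} + n^{2}}$
$\left(B{\left(-1,4 \right)} + 18\right) \left(-4\right) - A{\left(4,-1 \right)} 0 = \left(\left(\frac{2}{3} + \frac{1}{3} \left(-1\right)\right) + 18\right) \left(-4\right) - \sqrt{\left(-1\right)^{2} + 4^{2}} \cdot 0 = \left(\left(\frac{2}{3} - \frac{1}{3}\right) + 18\right) \left(-4\right) - \sqrt{1 + 16} \cdot 0 = \left(\frac{1}{3} + 18\right) \left(-4\right) - \sqrt{17} \cdot 0 = \frac{55}{3} \left(-4\right) 0 = \left(- \frac{220}{3}\right) 0 = 0$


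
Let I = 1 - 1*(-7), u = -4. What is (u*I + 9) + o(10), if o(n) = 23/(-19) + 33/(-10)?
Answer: -5227/190 ≈ -27.511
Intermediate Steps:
I = 8 (I = 1 + 7 = 8)
o(n) = -857/190 (o(n) = 23*(-1/19) + 33*(-⅒) = -23/19 - 33/10 = -857/190)
(u*I + 9) + o(10) = (-4*8 + 9) - 857/190 = (-32 + 9) - 857/190 = -23 - 857/190 = -5227/190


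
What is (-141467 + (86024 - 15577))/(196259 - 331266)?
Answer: 71020/135007 ≈ 0.52605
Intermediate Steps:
(-141467 + (86024 - 15577))/(196259 - 331266) = (-141467 + 70447)/(-135007) = -71020*(-1/135007) = 71020/135007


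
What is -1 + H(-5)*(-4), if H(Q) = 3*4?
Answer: -49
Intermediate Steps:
H(Q) = 12
-1 + H(-5)*(-4) = -1 + 12*(-4) = -1 - 48 = -49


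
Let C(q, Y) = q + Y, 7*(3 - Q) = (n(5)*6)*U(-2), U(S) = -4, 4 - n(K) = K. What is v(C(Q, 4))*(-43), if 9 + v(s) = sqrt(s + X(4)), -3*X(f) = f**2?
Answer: 387 - 43*I*sqrt(777)/21 ≈ 387.0 - 57.077*I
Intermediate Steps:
n(K) = 4 - K
X(f) = -f**2/3
Q = -3/7 (Q = 3 - (4 - 1*5)*6*(-4)/7 = 3 - (4 - 5)*6*(-4)/7 = 3 - (-1*6)*(-4)/7 = 3 - (-6)*(-4)/7 = 3 - 1/7*24 = 3 - 24/7 = -3/7 ≈ -0.42857)
C(q, Y) = Y + q
v(s) = -9 + sqrt(-16/3 + s) (v(s) = -9 + sqrt(s - 1/3*4**2) = -9 + sqrt(s - 1/3*16) = -9 + sqrt(s - 16/3) = -9 + sqrt(-16/3 + s))
v(C(Q, 4))*(-43) = (-9 + sqrt(-48 + 9*(4 - 3/7))/3)*(-43) = (-9 + sqrt(-48 + 9*(25/7))/3)*(-43) = (-9 + sqrt(-48 + 225/7)/3)*(-43) = (-9 + sqrt(-111/7)/3)*(-43) = (-9 + (I*sqrt(777)/7)/3)*(-43) = (-9 + I*sqrt(777)/21)*(-43) = 387 - 43*I*sqrt(777)/21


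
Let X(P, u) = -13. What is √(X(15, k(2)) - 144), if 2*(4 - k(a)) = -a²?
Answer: I*√157 ≈ 12.53*I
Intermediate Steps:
k(a) = 4 + a²/2 (k(a) = 4 - (-1)*a²/2 = 4 + a²/2)
√(X(15, k(2)) - 144) = √(-13 - 144) = √(-157) = I*√157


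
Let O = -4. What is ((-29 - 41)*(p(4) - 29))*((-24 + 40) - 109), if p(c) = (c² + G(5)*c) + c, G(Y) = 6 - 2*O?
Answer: 305970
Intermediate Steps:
G(Y) = 14 (G(Y) = 6 - 2*(-4) = 6 + 8 = 14)
p(c) = c² + 15*c (p(c) = (c² + 14*c) + c = c² + 15*c)
((-29 - 41)*(p(4) - 29))*((-24 + 40) - 109) = ((-29 - 41)*(4*(15 + 4) - 29))*((-24 + 40) - 109) = (-70*(4*19 - 29))*(16 - 109) = -70*(76 - 29)*(-93) = -70*47*(-93) = -3290*(-93) = 305970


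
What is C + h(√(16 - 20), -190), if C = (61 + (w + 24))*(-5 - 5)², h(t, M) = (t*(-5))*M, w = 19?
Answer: 10400 + 1900*I ≈ 10400.0 + 1900.0*I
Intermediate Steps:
h(t, M) = -5*M*t (h(t, M) = (-5*t)*M = -5*M*t)
C = 10400 (C = (61 + (19 + 24))*(-5 - 5)² = (61 + 43)*(-10)² = 104*100 = 10400)
C + h(√(16 - 20), -190) = 10400 - 5*(-190)*√(16 - 20) = 10400 - 5*(-190)*√(-4) = 10400 - 5*(-190)*2*I = 10400 + 1900*I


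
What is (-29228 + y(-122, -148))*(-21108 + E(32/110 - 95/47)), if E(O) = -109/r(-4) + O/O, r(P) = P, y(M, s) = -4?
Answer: 616203252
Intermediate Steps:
E(O) = 113/4 (E(O) = -109/(-4) + O/O = -109*(-¼) + 1 = 109/4 + 1 = 113/4)
(-29228 + y(-122, -148))*(-21108 + E(32/110 - 95/47)) = (-29228 - 4)*(-21108 + 113/4) = -29232*(-84319/4) = 616203252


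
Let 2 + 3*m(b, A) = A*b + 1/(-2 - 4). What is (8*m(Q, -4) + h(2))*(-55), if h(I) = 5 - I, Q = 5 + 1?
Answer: 33055/9 ≈ 3672.8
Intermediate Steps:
Q = 6
m(b, A) = -13/18 + A*b/3 (m(b, A) = -⅔ + (A*b + 1/(-2 - 4))/3 = -⅔ + (A*b + 1/(-6))/3 = -⅔ + (A*b - ⅙)/3 = -⅔ + (-⅙ + A*b)/3 = -⅔ + (-1/18 + A*b/3) = -13/18 + A*b/3)
(8*m(Q, -4) + h(2))*(-55) = (8*(-13/18 + (⅓)*(-4)*6) + (5 - 1*2))*(-55) = (8*(-13/18 - 8) + (5 - 2))*(-55) = (8*(-157/18) + 3)*(-55) = (-628/9 + 3)*(-55) = -601/9*(-55) = 33055/9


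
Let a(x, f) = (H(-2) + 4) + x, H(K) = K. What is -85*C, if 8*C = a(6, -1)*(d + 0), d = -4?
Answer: 340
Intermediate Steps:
a(x, f) = 2 + x (a(x, f) = (-2 + 4) + x = 2 + x)
C = -4 (C = ((2 + 6)*(-4 + 0))/8 = (8*(-4))/8 = (⅛)*(-32) = -4)
-85*C = -85*(-4) = 340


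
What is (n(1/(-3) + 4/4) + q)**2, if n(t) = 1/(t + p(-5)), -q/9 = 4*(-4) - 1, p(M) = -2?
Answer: 370881/16 ≈ 23180.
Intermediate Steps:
q = 153 (q = -9*(4*(-4) - 1) = -9*(-16 - 1) = -9*(-17) = 153)
n(t) = 1/(-2 + t) (n(t) = 1/(t - 2) = 1/(-2 + t))
(n(1/(-3) + 4/4) + q)**2 = (1/(-2 + (1/(-3) + 4/4)) + 153)**2 = (1/(-2 + (1*(-1/3) + 4*(1/4))) + 153)**2 = (1/(-2 + (-1/3 + 1)) + 153)**2 = (1/(-2 + 2/3) + 153)**2 = (1/(-4/3) + 153)**2 = (-3/4 + 153)**2 = (609/4)**2 = 370881/16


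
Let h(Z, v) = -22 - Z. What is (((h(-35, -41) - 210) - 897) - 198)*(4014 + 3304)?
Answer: -9454856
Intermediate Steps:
(((h(-35, -41) - 210) - 897) - 198)*(4014 + 3304) = ((((-22 - 1*(-35)) - 210) - 897) - 198)*(4014 + 3304) = ((((-22 + 35) - 210) - 897) - 198)*7318 = (((13 - 210) - 897) - 198)*7318 = ((-197 - 897) - 198)*7318 = (-1094 - 198)*7318 = -1292*7318 = -9454856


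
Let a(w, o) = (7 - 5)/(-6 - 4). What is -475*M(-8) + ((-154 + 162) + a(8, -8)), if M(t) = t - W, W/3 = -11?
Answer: -59336/5 ≈ -11867.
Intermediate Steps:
W = -33 (W = 3*(-11) = -33)
a(w, o) = -1/5 (a(w, o) = 2/(-10) = 2*(-1/10) = -1/5)
M(t) = 33 + t (M(t) = t - 1*(-33) = t + 33 = 33 + t)
-475*M(-8) + ((-154 + 162) + a(8, -8)) = -475*(33 - 8) + ((-154 + 162) - 1/5) = -475*25 + (8 - 1/5) = -11875 + 39/5 = -59336/5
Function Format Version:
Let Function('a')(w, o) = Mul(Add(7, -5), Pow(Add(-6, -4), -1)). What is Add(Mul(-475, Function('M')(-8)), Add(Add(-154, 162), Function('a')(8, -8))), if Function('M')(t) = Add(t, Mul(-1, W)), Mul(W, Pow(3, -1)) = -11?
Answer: Rational(-59336, 5) ≈ -11867.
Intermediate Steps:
W = -33 (W = Mul(3, -11) = -33)
Function('a')(w, o) = Rational(-1, 5) (Function('a')(w, o) = Mul(2, Pow(-10, -1)) = Mul(2, Rational(-1, 10)) = Rational(-1, 5))
Function('M')(t) = Add(33, t) (Function('M')(t) = Add(t, Mul(-1, -33)) = Add(t, 33) = Add(33, t))
Add(Mul(-475, Function('M')(-8)), Add(Add(-154, 162), Function('a')(8, -8))) = Add(Mul(-475, Add(33, -8)), Add(Add(-154, 162), Rational(-1, 5))) = Add(Mul(-475, 25), Add(8, Rational(-1, 5))) = Add(-11875, Rational(39, 5)) = Rational(-59336, 5)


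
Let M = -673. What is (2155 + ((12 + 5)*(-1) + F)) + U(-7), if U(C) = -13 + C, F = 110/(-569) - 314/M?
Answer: 811165202/382937 ≈ 2118.3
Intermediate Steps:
F = 104636/382937 (F = 110/(-569) - 314/(-673) = 110*(-1/569) - 314*(-1/673) = -110/569 + 314/673 = 104636/382937 ≈ 0.27325)
(2155 + ((12 + 5)*(-1) + F)) + U(-7) = (2155 + ((12 + 5)*(-1) + 104636/382937)) + (-13 - 7) = (2155 + (17*(-1) + 104636/382937)) - 20 = (2155 + (-17 + 104636/382937)) - 20 = (2155 - 6405293/382937) - 20 = 818823942/382937 - 20 = 811165202/382937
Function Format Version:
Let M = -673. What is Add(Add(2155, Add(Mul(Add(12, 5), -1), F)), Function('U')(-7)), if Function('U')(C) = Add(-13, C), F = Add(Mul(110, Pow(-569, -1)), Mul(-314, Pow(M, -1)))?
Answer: Rational(811165202, 382937) ≈ 2118.3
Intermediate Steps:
F = Rational(104636, 382937) (F = Add(Mul(110, Pow(-569, -1)), Mul(-314, Pow(-673, -1))) = Add(Mul(110, Rational(-1, 569)), Mul(-314, Rational(-1, 673))) = Add(Rational(-110, 569), Rational(314, 673)) = Rational(104636, 382937) ≈ 0.27325)
Add(Add(2155, Add(Mul(Add(12, 5), -1), F)), Function('U')(-7)) = Add(Add(2155, Add(Mul(Add(12, 5), -1), Rational(104636, 382937))), Add(-13, -7)) = Add(Add(2155, Add(Mul(17, -1), Rational(104636, 382937))), -20) = Add(Add(2155, Add(-17, Rational(104636, 382937))), -20) = Add(Add(2155, Rational(-6405293, 382937)), -20) = Add(Rational(818823942, 382937), -20) = Rational(811165202, 382937)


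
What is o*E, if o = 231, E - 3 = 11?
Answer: 3234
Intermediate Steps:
E = 14 (E = 3 + 11 = 14)
o*E = 231*14 = 3234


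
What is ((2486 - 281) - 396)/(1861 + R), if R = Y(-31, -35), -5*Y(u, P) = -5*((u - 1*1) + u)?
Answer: 1809/1798 ≈ 1.0061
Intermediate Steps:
Y(u, P) = -1 + 2*u (Y(u, P) = -(-1)*((u - 1*1) + u) = -(-1)*((u - 1) + u) = -(-1)*((-1 + u) + u) = -(-1)*(-1 + 2*u) = -(5 - 10*u)/5 = -1 + 2*u)
R = -63 (R = -1 + 2*(-31) = -1 - 62 = -63)
((2486 - 281) - 396)/(1861 + R) = ((2486 - 281) - 396)/(1861 - 63) = (2205 - 396)/1798 = 1809*(1/1798) = 1809/1798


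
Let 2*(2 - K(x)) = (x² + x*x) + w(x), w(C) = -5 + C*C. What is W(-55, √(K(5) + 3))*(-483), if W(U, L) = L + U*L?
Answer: 26082*I*√30 ≈ 1.4286e+5*I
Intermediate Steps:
w(C) = -5 + C²
K(x) = 9/2 - 3*x²/2 (K(x) = 2 - ((x² + x*x) + (-5 + x²))/2 = 2 - ((x² + x²) + (-5 + x²))/2 = 2 - (2*x² + (-5 + x²))/2 = 2 - (-5 + 3*x²)/2 = 2 + (5/2 - 3*x²/2) = 9/2 - 3*x²/2)
W(U, L) = L + L*U
W(-55, √(K(5) + 3))*(-483) = (√((9/2 - 3/2*5²) + 3)*(1 - 55))*(-483) = (√((9/2 - 3/2*25) + 3)*(-54))*(-483) = (√((9/2 - 75/2) + 3)*(-54))*(-483) = (√(-33 + 3)*(-54))*(-483) = (√(-30)*(-54))*(-483) = ((I*√30)*(-54))*(-483) = -54*I*√30*(-483) = 26082*I*√30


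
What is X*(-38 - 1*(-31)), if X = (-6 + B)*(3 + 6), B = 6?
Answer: 0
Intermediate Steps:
X = 0 (X = (-6 + 6)*(3 + 6) = 0*9 = 0)
X*(-38 - 1*(-31)) = 0*(-38 - 1*(-31)) = 0*(-38 + 31) = 0*(-7) = 0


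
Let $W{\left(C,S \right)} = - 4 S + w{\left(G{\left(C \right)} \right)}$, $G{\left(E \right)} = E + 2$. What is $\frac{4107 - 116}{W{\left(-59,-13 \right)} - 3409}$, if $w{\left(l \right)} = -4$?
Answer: $- \frac{3991}{3361} \approx -1.1874$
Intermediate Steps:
$G{\left(E \right)} = 2 + E$
$W{\left(C,S \right)} = -4 - 4 S$ ($W{\left(C,S \right)} = - 4 S - 4 = -4 - 4 S$)
$\frac{4107 - 116}{W{\left(-59,-13 \right)} - 3409} = \frac{4107 - 116}{\left(-4 - -52\right) - 3409} = \frac{3991}{\left(-4 + 52\right) - 3409} = \frac{3991}{48 - 3409} = \frac{3991}{-3361} = 3991 \left(- \frac{1}{3361}\right) = - \frac{3991}{3361}$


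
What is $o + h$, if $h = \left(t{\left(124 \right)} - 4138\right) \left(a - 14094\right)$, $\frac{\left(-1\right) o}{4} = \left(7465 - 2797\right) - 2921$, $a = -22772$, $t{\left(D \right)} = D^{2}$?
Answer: $-414307096$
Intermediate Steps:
$o = -6988$ ($o = - 4 \left(\left(7465 - 2797\right) - 2921\right) = - 4 \left(4668 - 2921\right) = \left(-4\right) 1747 = -6988$)
$h = -414300108$ ($h = \left(124^{2} - 4138\right) \left(-22772 - 14094\right) = \left(15376 - 4138\right) \left(-36866\right) = 11238 \left(-36866\right) = -414300108$)
$o + h = -6988 - 414300108 = -414307096$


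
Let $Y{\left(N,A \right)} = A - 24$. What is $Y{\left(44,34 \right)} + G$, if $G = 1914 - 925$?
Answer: $999$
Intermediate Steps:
$Y{\left(N,A \right)} = -24 + A$
$G = 989$
$Y{\left(44,34 \right)} + G = \left(-24 + 34\right) + 989 = 10 + 989 = 999$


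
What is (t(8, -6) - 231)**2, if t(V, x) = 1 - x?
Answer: 50176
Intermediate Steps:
(t(8, -6) - 231)**2 = ((1 - 1*(-6)) - 231)**2 = ((1 + 6) - 231)**2 = (7 - 231)**2 = (-224)**2 = 50176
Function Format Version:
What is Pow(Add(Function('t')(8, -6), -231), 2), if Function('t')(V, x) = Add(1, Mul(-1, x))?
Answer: 50176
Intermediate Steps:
Pow(Add(Function('t')(8, -6), -231), 2) = Pow(Add(Add(1, Mul(-1, -6)), -231), 2) = Pow(Add(Add(1, 6), -231), 2) = Pow(Add(7, -231), 2) = Pow(-224, 2) = 50176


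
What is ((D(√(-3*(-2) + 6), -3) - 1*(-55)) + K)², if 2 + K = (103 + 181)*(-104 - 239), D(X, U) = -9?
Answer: 9480527424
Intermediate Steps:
K = -97414 (K = -2 + (103 + 181)*(-104 - 239) = -2 + 284*(-343) = -2 - 97412 = -97414)
((D(√(-3*(-2) + 6), -3) - 1*(-55)) + K)² = ((-9 - 1*(-55)) - 97414)² = ((-9 + 55) - 97414)² = (46 - 97414)² = (-97368)² = 9480527424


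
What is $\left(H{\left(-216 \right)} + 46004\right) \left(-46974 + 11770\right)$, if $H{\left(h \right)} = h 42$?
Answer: $-1300154128$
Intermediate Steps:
$H{\left(h \right)} = 42 h$
$\left(H{\left(-216 \right)} + 46004\right) \left(-46974 + 11770\right) = \left(42 \left(-216\right) + 46004\right) \left(-46974 + 11770\right) = \left(-9072 + 46004\right) \left(-35204\right) = 36932 \left(-35204\right) = -1300154128$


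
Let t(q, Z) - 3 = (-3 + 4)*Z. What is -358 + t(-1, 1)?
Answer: -354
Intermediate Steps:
t(q, Z) = 3 + Z (t(q, Z) = 3 + (-3 + 4)*Z = 3 + 1*Z = 3 + Z)
-358 + t(-1, 1) = -358 + (3 + 1) = -358 + 4 = -354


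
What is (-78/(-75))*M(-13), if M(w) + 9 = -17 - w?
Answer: -338/25 ≈ -13.520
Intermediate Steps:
M(w) = -26 - w (M(w) = -9 + (-17 - w) = -26 - w)
(-78/(-75))*M(-13) = (-78/(-75))*(-26 - 1*(-13)) = (-78*(-1/75))*(-26 + 13) = (26/25)*(-13) = -338/25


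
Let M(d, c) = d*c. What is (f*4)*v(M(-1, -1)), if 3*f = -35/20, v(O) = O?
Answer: -7/3 ≈ -2.3333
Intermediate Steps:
M(d, c) = c*d
f = -7/12 (f = (-35/20)/3 = (-35*1/20)/3 = (1/3)*(-7/4) = -7/12 ≈ -0.58333)
(f*4)*v(M(-1, -1)) = (-7/12*4)*(-1*(-1)) = -7/3*1 = -7/3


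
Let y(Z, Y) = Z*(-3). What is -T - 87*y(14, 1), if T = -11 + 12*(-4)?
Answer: 3713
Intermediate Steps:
T = -59 (T = -11 - 48 = -59)
y(Z, Y) = -3*Z
-T - 87*y(14, 1) = -1*(-59) - (-261)*14 = 59 - 87*(-42) = 59 + 3654 = 3713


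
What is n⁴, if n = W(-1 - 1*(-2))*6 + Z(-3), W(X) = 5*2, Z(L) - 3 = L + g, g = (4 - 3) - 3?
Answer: 11316496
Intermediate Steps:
g = -2 (g = 1 - 3 = -2)
Z(L) = 1 + L (Z(L) = 3 + (L - 2) = 3 + (-2 + L) = 1 + L)
W(X) = 10
n = 58 (n = 10*6 + (1 - 3) = 60 - 2 = 58)
n⁴ = 58⁴ = 11316496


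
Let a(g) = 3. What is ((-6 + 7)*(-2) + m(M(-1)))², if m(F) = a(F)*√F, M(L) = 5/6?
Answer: (-4 + √30)²/4 ≈ 0.54555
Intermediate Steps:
M(L) = ⅚ (M(L) = 5*(⅙) = ⅚)
m(F) = 3*√F
((-6 + 7)*(-2) + m(M(-1)))² = ((-6 + 7)*(-2) + 3*√(⅚))² = (1*(-2) + 3*(√30/6))² = (-2 + √30/2)²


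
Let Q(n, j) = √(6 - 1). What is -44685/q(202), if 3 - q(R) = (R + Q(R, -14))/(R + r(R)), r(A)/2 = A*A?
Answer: -896475058255800/60136771979 - 3655679850*√5/60136771979 ≈ -14907.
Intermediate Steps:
r(A) = 2*A² (r(A) = 2*(A*A) = 2*A²)
Q(n, j) = √5
q(R) = 3 - (R + √5)/(R + 2*R²)
-44685/q(202) = -44685*202*(1 + 2*202)/(-√5 + 2*202 + 6*202²) = -44685*202*(1 + 404)/(-√5 + 404 + 6*40804) = -44685*81810/(-√5 + 404 + 244824) = -44685*81810/(245228 - √5) = -44685/(1214/405 - √5/81810)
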